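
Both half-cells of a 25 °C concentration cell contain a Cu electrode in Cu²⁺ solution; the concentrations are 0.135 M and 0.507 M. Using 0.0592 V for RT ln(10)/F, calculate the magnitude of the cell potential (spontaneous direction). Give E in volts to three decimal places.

For a concentration cell E°cell = 0. The 0.507 M side is the cathode (reduction is favoured where [Cu²⁺] is higher).
With n = 2, E = −(0.0592/2) log([Cu²⁺]ₐₙ/[Cu²⁺]꜀ₐₜ) = −(0.0592/2) log(0.135/0.507) = −(0.0592/2)(-0.575) = +0.017 V.

+0.017 V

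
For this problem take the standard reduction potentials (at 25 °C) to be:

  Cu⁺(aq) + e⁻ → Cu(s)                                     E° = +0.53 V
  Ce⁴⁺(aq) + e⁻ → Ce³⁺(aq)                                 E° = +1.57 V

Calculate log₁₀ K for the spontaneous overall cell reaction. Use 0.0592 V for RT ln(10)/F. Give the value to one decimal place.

17.6

Cathode: Ce⁴⁺/Ce³⁺; anode: Cu⁺/Cu. E°cell = +1.04 V, n = 1.
log K = nE°cell / 0.0592 = (1)(+1.04) / 0.0592 = 17.6.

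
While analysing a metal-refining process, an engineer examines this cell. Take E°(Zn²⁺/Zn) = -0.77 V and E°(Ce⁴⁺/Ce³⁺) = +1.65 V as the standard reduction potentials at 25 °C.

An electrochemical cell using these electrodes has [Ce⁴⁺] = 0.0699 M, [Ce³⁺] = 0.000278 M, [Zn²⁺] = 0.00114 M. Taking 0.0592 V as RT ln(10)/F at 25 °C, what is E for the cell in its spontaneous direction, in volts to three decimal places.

Ce⁴⁺/Ce³⁺ is the cathode (higher E°), Zn²⁺/Zn the anode: E°cell = +1.65 − (-0.77) = +2.42 V, n = 2.
Overall: 2 Ce⁴⁺(aq) + Zn(s) → 2 Ce³⁺(aq) + Zn²⁺(aq)
Q = [Ce³⁺]^2·[Zn²⁺] / ([Ce⁴⁺]^2); log Q = -7.744.
E = E° − (0.0592/n) log Q = +2.42 − (0.0592/2)(-7.744) = +2.649 V.

+2.649 V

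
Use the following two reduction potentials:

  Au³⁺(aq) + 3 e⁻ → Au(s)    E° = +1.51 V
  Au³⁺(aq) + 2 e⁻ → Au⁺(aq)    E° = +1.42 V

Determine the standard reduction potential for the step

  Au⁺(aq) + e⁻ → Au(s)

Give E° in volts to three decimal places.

Sequential free energies add, so n₃E°₃ = n₁E°₁ + n₂E°₂.
With n₃ = 3, and the known step contributing 2×(+1.42) V, the unknown satisfies 1·E° = 3×(+1.51) − 2×(+1.42) = +1.690.
E° = +1.690 / 1 = +1.690 V.

+1.690 V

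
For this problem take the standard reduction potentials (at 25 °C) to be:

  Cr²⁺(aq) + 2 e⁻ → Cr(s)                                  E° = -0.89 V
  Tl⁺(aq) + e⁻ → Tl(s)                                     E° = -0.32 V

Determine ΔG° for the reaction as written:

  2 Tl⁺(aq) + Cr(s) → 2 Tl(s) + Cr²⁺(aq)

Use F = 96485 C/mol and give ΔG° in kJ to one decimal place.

-110.0 kJ

As written, Tl⁺/Tl is reduced (cathode) and Cr²⁺/Cr is oxidised (anode), so E°cell = (-0.32) − (-0.89) = +0.57 V.
Balancing electrons gives n = 2.
ΔG° = −nFE° = −(2)(96485)(+0.57) = -109,993 J = -110.0 kJ.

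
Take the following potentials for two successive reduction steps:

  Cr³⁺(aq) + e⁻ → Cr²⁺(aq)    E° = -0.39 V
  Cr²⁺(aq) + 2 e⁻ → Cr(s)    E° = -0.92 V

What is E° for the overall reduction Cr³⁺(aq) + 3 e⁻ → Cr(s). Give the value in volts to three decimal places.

-0.743 V

Adding the free-energy changes (−nFE°) of the two steps gives −n₃FE°₃ = −n₁FE°₁ − n₂FE°₂.
E°₃ = (1×-0.39 + 2×-0.92) / 3 = (-2.230) / 3 = -0.743 V.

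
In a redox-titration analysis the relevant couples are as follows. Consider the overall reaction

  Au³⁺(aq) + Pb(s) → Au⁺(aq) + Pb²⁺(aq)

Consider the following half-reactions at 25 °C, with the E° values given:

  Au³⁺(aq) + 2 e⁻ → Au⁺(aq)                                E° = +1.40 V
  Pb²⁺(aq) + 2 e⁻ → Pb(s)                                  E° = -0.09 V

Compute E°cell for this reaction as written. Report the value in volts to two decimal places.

+1.49 V

The Au³⁺/Au⁺ couple has the higher reduction potential, so it is the cathode; Pb²⁺/Pb is oxidised at the anode.
E°cell = E°(cathode) − E°(anode) = (+1.40) − (-0.09) = +1.49 V.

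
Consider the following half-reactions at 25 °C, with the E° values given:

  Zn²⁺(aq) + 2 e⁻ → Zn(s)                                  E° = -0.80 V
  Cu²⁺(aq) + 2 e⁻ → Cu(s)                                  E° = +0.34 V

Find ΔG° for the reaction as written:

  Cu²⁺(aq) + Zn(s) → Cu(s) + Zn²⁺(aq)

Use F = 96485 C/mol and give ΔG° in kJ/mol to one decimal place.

As written, Cu²⁺/Cu is reduced (cathode) and Zn²⁺/Zn is oxidised (anode), so E°cell = (+0.34) − (-0.80) = +1.14 V.
Balancing electrons gives n = 2.
ΔG° = −nFE° = −(2)(96485)(+1.14) = -219,986 J = -220.0 kJ/mol.

-220.0 kJ/mol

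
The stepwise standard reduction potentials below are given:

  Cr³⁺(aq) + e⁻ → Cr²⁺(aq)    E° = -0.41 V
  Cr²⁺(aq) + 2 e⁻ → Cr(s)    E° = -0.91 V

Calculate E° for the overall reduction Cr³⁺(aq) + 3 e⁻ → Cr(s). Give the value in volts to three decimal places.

Standard free energies of sequential steps add: ΔG°₃ = ΔG°₁ + ΔG°₂, so n₃E°₃ = n₁E°₁ + n₂E°₂.
E°₃ = (1×-0.41 + 2×-0.91) / 3 = (-2.230) / 3 = -0.743 V.

-0.743 V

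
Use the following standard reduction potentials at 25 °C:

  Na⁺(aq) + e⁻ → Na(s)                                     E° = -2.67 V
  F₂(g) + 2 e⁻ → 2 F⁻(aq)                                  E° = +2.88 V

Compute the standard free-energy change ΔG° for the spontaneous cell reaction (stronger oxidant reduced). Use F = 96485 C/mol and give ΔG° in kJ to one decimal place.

F₂/F⁻ (E° = +2.88 V) is the cathode; Na⁺/Na (E° = -2.67 V) is the anode, so E°cell = +5.55 V.
Balancing electrons gives n = 2 (lcm of 2 and 1).
ΔG° = −nFE° = −(2)(96485)(+5.55) = -1,070,984 J = -1071.0 kJ.

-1071.0 kJ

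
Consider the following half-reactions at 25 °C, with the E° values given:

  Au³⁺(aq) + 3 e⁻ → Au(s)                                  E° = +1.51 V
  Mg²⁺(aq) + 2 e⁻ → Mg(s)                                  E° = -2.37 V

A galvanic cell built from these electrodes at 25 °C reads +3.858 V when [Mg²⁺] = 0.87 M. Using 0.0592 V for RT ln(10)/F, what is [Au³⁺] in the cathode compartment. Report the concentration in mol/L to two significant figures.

0.062 M

Au³⁺/Au is the cathode, Mg²⁺/Mg the anode: E°cell = +3.88 V, n = 6.
Overall reaction: 2 Au³⁺(aq) + 3 Mg(s) → 2 Au(s) + 3 Mg²⁺(aq); Q = [Mg²⁺]^3/[Au³⁺]^2.
From E = E° − (0.0592/n) log Q: log Q = (E° − E)·n/0.0592 = (+3.88 − (+3.858))·6/0.0592 = 2.2297.
So 2·log[Au³⁺] = 3·log(0.87) − log Q = -0.1814 − (2.2297) = -2.4111; log[Au³⁺] = -2.4111 / 2 = -1.2055; [Au³⁺] = 10^(-1.2055) ≈ 0.062 M.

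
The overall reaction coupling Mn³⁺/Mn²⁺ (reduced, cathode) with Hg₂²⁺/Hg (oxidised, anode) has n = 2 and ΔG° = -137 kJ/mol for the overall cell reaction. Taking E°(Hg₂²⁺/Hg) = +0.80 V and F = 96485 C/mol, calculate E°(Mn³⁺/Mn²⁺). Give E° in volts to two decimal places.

+1.51 V

E°cell = −ΔG°/(nF) = −(-137×10³)/((2)(96485)) = +0.710 V.
Since Mn³⁺/Mn²⁺ is the cathode and Hg₂²⁺/Hg the anode, E°cell = E°(Mn³⁺/Mn²⁺) − E°(Hg₂²⁺/Hg).
So E°(Mn³⁺/Mn²⁺) = E°cell + E°(Hg₂²⁺/Hg) = +0.710 + (+0.80) = +1.51 V.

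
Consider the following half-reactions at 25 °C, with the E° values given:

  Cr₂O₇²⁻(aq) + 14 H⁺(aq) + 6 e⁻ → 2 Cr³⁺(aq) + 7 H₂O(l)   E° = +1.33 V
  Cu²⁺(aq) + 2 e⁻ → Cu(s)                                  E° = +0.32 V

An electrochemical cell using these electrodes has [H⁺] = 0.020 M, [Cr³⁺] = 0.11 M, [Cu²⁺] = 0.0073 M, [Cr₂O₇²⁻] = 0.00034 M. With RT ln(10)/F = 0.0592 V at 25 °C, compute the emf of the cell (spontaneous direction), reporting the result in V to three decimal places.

Cr₂O₇²⁻/Cr³⁺ is the cathode (higher E°), Cu²⁺/Cu the anode: E°cell = +1.33 − (+0.32) = +1.01 V, n = 6.
Overall: Cr₂O₇²⁻(aq) + 14 H⁺(aq) + 3 Cu(s) → 2 Cr³⁺(aq) + 7 H₂O(l) + 3 Cu²⁺(aq)
Q = [Cr³⁺]^2·[Cu²⁺]^3 / ([Cr₂O₇²⁻]·[H⁺]^14); log Q = 18.927.
E = E° − (0.0592/n) log Q = +1.01 − (0.0592/6)(18.927) = +0.823 V.

+0.823 V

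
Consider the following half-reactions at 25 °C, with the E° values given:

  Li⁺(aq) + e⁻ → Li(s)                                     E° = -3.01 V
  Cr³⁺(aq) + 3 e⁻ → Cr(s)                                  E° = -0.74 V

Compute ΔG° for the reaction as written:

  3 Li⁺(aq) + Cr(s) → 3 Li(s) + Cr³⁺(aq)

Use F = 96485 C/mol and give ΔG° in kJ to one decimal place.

+657.1 kJ

As written, Li⁺/Li is reduced (cathode) and Cr³⁺/Cr is oxidised (anode), so E°cell = (-3.01) − (-0.74) = -2.27 V.
Balancing electrons gives n = 3.
ΔG° = −nFE° = −(3)(96485)(-2.27) = 657,063 J = +657.1 kJ.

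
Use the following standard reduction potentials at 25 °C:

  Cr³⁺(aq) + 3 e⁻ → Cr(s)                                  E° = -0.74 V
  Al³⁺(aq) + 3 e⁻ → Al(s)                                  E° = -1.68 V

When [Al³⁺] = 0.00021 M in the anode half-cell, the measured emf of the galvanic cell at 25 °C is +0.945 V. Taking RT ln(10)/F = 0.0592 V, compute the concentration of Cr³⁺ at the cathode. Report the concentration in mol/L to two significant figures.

0.00038 M

Cr³⁺/Cr is the cathode, Al³⁺/Al the anode: E°cell = +0.94 V, n = 3.
Overall reaction: Cr³⁺(aq) + Al(s) → Cr(s) + Al³⁺(aq); Q = [Al³⁺]^1/[Cr³⁺]^1.
From E = E° − (0.0592/n) log Q: log Q = (E° − E)·n/0.0592 = (+0.94 − (+0.945))·3/0.0592 = -0.2534.
So 1·log[Cr³⁺] = 1·log(0.00021) − log Q = -3.6778 − (-0.2534) = -3.4244; [Cr³⁺] = 10^(-3.4244) ≈ 0.00038 M.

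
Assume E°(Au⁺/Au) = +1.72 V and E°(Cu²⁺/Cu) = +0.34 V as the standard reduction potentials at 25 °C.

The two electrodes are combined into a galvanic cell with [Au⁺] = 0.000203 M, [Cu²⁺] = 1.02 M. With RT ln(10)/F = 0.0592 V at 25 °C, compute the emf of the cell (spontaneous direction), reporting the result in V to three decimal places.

+1.161 V

Au⁺/Au is the cathode (higher E°), Cu²⁺/Cu the anode: E°cell = +1.72 − (+0.34) = +1.38 V, n = 2.
Overall: 2 Au⁺(aq) + Cu(s) → 2 Au(s) + Cu²⁺(aq)
Q = [Cu²⁺] / ([Au⁺]^2); log Q = 7.394.
E = E° − (0.0592/n) log Q = +1.38 − (0.0592/2)(7.394) = +1.161 V.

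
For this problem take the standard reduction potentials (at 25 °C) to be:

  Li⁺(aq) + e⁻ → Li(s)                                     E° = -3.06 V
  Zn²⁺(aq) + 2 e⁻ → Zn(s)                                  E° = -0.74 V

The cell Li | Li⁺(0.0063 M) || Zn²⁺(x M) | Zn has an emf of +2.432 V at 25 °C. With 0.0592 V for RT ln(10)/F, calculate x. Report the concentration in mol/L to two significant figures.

Zn²⁺/Zn is the cathode, Li⁺/Li the anode: E°cell = +2.32 V, n = 2.
Overall reaction: Zn²⁺(aq) + 2 Li(s) → Zn(s) + 2 Li⁺(aq); Q = [Li⁺]^2/[Zn²⁺]^1.
From E = E° − (0.0592/n) log Q: log Q = (E° − E)·n/0.0592 = (+2.32 − (+2.432))·2/0.0592 = -3.7838.
So 1·log[Zn²⁺] = 2·log(0.0063) − log Q = -4.4013 − (-3.7838) = -0.6175; [Zn²⁺] = 10^(-0.6175) ≈ 0.24 M.

0.24 M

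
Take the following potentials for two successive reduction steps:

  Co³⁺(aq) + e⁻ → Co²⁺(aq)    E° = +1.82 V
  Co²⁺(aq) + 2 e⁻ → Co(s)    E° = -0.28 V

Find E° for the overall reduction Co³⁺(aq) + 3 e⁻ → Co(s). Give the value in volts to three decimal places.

+0.420 V

Since ΔG° = −nFE° is additive over sequential reductions, n₃E°₃ = n₁E°₁ + n₂E°₂.
E°₃ = (1×+1.82 + 2×-0.28) / 3 = (+1.260) / 3 = +0.420 V.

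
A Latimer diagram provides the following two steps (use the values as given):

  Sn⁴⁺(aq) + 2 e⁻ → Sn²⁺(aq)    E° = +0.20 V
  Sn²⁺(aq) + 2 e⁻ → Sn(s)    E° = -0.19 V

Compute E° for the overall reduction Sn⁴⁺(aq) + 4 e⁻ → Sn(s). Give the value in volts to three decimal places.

Since ΔG° = −nFE° is additive over sequential reductions, n₃E°₃ = n₁E°₁ + n₂E°₂.
E°₃ = (2×+0.20 + 2×-0.19) / 4 = (+0.020) / 4 = +0.005 V.

+0.005 V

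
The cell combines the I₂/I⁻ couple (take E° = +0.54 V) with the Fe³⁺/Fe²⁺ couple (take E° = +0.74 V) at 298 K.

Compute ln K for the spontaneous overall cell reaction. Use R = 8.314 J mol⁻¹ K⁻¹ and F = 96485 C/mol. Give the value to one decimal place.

15.6

Cathode: Fe³⁺/Fe²⁺; anode: I₂/I⁻. E°cell = (+0.74) − (+0.54) = +0.20 V, with n = 2.
ΔG° = −nFE° = −RT ln K, so ln K = nFE°/(RT) = (2)(96485)(+0.20) / ((8.314)(298)) = 15.577.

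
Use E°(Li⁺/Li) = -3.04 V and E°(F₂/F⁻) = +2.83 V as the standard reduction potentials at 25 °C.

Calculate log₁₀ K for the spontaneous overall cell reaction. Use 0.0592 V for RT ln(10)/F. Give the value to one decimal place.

Cathode: F₂/F⁻; anode: Li⁺/Li. E°cell = +5.87 V, n = 2.
log K = nE°cell / 0.0592 = (2)(+5.87) / 0.0592 = 198.3.

198.3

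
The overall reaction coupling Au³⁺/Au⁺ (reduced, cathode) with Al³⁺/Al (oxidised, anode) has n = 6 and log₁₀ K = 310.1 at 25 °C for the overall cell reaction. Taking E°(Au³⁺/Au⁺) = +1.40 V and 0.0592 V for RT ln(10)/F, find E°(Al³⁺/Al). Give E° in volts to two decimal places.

E°cell = (0.0592/n)·log K = (0.0592/6)(310.1) = +3.060 V.
Since Au³⁺/Au⁺ is the cathode and Al³⁺/Al the anode, E°cell = E°(Au³⁺/Au⁺) − E°(Al³⁺/Al).
So E°(Al³⁺/Al) = E°(Au³⁺/Au⁺) − E°cell = (+1.40) − (+3.060) = -1.66 V.

-1.66 V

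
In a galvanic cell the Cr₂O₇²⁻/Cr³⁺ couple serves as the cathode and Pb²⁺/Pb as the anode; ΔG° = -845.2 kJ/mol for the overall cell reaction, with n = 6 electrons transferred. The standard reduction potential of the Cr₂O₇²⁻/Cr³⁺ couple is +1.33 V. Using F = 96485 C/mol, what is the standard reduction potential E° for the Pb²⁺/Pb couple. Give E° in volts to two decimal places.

E°cell = −ΔG°/(nF) = −(-845.2×10³)/((6)(96485)) = +1.460 V.
Since Cr₂O₇²⁻/Cr³⁺ is the cathode and Pb²⁺/Pb the anode, E°cell = E°(Cr₂O₇²⁻/Cr³⁺) − E°(Pb²⁺/Pb).
So E°(Pb²⁺/Pb) = E°(Cr₂O₇²⁻/Cr³⁺) − E°cell = (+1.33) − (+1.460) = -0.13 V.

-0.13 V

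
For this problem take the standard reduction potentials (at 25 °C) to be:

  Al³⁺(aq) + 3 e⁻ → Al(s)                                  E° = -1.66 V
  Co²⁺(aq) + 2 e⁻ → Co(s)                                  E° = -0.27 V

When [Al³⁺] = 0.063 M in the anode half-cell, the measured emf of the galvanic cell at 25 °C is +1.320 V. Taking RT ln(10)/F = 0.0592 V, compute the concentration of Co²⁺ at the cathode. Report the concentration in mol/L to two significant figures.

0.00068 M

Co²⁺/Co is the cathode, Al³⁺/Al the anode: E°cell = +1.39 V, n = 6.
Overall reaction: 3 Co²⁺(aq) + 2 Al(s) → 3 Co(s) + 2 Al³⁺(aq); Q = [Al³⁺]^2/[Co²⁺]^3.
From E = E° − (0.0592/n) log Q: log Q = (E° − E)·n/0.0592 = (+1.39 − (+1.320))·6/0.0592 = 7.0946.
So 3·log[Co²⁺] = 2·log(0.063) − log Q = -2.4013 − (7.0946) = -9.4959; log[Co²⁺] = -9.4959 / 3 = -3.1653; [Co²⁺] = 10^(-3.1653) ≈ 0.00068 M.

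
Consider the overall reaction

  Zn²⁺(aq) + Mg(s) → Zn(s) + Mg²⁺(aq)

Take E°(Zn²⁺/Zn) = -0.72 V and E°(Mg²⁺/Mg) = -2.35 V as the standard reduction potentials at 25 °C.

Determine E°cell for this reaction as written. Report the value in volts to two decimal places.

+1.63 V

The Zn²⁺/Zn couple has the higher reduction potential, so it is the cathode; Mg²⁺/Mg is oxidised at the anode.
E°cell = E°(cathode) − E°(anode) = (-0.72) − (-2.35) = +1.63 V.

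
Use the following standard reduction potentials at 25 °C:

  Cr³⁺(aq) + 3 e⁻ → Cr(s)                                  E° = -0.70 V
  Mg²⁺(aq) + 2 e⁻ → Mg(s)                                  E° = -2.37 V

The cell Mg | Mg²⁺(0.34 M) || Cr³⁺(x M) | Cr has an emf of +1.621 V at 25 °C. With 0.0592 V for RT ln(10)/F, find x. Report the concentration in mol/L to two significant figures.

0.00065 M

Cr³⁺/Cr is the cathode, Mg²⁺/Mg the anode: E°cell = +1.67 V, n = 6.
Overall reaction: 2 Cr³⁺(aq) + 3 Mg(s) → 2 Cr(s) + 3 Mg²⁺(aq); Q = [Mg²⁺]^3/[Cr³⁺]^2.
From E = E° − (0.0592/n) log Q: log Q = (E° − E)·n/0.0592 = (+1.67 − (+1.621))·6/0.0592 = 4.9662.
So 2·log[Cr³⁺] = 3·log(0.34) − log Q = -1.4056 − (4.9662) = -6.3718; log[Cr³⁺] = -6.3718 / 2 = -3.1859; [Cr³⁺] = 10^(-3.1859) ≈ 0.00065 M.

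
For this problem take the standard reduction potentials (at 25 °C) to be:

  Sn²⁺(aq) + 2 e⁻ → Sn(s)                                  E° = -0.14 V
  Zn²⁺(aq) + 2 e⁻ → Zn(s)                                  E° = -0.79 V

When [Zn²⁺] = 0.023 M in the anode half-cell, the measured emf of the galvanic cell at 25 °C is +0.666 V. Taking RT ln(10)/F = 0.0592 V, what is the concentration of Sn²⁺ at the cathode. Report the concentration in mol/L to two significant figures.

0.080 M

Sn²⁺/Sn is the cathode, Zn²⁺/Zn the anode: E°cell = +0.65 V, n = 2.
Overall reaction: Sn²⁺(aq) + Zn(s) → Sn(s) + Zn²⁺(aq); Q = [Zn²⁺]^1/[Sn²⁺]^1.
From E = E° − (0.0592/n) log Q: log Q = (E° − E)·n/0.0592 = (+0.65 − (+0.666))·2/0.0592 = -0.5405.
So 1·log[Sn²⁺] = 1·log(0.023) − log Q = -1.6383 − (-0.5405) = -1.0978; [Sn²⁺] = 10^(-1.0978) ≈ 0.080 M.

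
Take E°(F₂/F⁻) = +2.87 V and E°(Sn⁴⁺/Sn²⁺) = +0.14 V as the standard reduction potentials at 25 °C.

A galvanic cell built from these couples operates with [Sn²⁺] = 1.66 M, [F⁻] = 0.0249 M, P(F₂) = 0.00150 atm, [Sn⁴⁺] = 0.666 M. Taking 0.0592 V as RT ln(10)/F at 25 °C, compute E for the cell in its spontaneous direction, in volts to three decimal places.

F₂/F⁻ is the cathode (higher E°), Sn⁴⁺/Sn²⁺ the anode: E°cell = +2.87 − (+0.14) = +2.73 V, n = 2.
Overall: F₂(g) + Sn²⁺(aq) → 2 F⁻(aq) + Sn⁴⁺(aq)
Q = [F⁻]^2·[Sn⁴⁺] / (P(F₂)·[Sn²⁺]); log Q = -0.780.
E = E° − (0.0592/n) log Q = +2.73 − (0.0592/2)(-0.780) = +2.753 V.

+2.753 V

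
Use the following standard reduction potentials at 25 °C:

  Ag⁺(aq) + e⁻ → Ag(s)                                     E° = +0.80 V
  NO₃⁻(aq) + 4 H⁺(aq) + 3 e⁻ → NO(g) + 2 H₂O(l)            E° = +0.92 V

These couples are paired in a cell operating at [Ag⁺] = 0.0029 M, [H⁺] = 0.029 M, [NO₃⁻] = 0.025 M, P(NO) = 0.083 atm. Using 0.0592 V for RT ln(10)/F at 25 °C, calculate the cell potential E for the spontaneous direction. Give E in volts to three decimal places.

+0.139 V

NO₃⁻/NO is the cathode (higher E°), Ag⁺/Ag the anode: E°cell = +0.92 − (+0.80) = +0.12 V, n = 3.
Overall: NO₃⁻(aq) + 4 H⁺(aq) + 3 Ag(s) → NO(g) + 2 H₂O(l) + 3 Ag⁺(aq)
Q = P(NO)·[Ag⁺]^3 / ([NO₃⁻]·[H⁺]^4); log Q = -0.941.
E = E° − (0.0592/n) log Q = +0.12 − (0.0592/3)(-0.941) = +0.139 V.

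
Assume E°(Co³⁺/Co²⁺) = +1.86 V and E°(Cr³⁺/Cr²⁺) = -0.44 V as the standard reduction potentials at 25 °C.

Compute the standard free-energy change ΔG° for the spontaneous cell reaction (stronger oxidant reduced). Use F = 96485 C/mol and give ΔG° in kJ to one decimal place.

-221.9 kJ

Co³⁺/Co²⁺ (E° = +1.86 V) is the cathode; Cr³⁺/Cr²⁺ (E° = -0.44 V) is the anode, so E°cell = +2.30 V.
Balancing electrons gives n = 1 (lcm of 1 and 1).
ΔG° = −nFE° = −(1)(96485)(+2.30) = -221,915 J = -221.9 kJ.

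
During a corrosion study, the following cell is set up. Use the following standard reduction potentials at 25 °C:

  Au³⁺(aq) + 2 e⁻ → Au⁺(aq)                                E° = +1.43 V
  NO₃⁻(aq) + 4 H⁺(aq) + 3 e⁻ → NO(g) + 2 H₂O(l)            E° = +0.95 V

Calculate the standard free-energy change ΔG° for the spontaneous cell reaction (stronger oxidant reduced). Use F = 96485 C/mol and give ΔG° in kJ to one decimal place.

-277.9 kJ

Au³⁺/Au⁺ (E° = +1.43 V) is the cathode; NO₃⁻/NO (E° = +0.95 V) is the anode, so E°cell = +0.48 V.
Balancing electrons gives n = 6 (lcm of 2 and 3).
ΔG° = −nFE° = −(6)(96485)(+0.48) = -277,877 J = -277.9 kJ.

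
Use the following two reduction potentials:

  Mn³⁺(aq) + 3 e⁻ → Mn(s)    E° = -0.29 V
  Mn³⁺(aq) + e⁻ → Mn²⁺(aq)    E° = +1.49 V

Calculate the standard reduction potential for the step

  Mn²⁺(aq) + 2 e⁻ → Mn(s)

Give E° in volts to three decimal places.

Sequential free energies add, so n₃E°₃ = n₁E°₁ + n₂E°₂.
With n₃ = 3, and the known step contributing 1×(+1.49) V, the unknown satisfies 2·E° = 3×(-0.29) − 1×(+1.49) = -2.360.
E° = -2.360 / 2 = -1.180 V.

-1.180 V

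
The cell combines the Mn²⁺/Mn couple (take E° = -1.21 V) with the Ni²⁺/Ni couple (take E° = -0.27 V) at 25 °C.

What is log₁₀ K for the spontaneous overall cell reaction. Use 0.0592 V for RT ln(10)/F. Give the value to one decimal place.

31.8

Cathode: Ni²⁺/Ni; anode: Mn²⁺/Mn. E°cell = +0.94 V, n = 2.
log K = nE°cell / 0.0592 = (2)(+0.94) / 0.0592 = 31.8.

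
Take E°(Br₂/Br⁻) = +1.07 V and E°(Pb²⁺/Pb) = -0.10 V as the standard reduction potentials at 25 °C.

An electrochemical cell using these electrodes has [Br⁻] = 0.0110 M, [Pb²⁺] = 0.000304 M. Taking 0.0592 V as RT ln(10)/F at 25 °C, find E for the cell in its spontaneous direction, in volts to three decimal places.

+1.390 V

Br₂/Br⁻ is the cathode (higher E°), Pb²⁺/Pb the anode: E°cell = +1.07 − (-0.10) = +1.17 V, n = 2.
Overall: Br₂(l) + Pb(s) → 2 Br⁻(aq) + Pb²⁺(aq)
Q = [Br⁻]^2·[Pb²⁺]; log Q = -7.434.
E = E° − (0.0592/n) log Q = +1.17 − (0.0592/2)(-7.434) = +1.390 V.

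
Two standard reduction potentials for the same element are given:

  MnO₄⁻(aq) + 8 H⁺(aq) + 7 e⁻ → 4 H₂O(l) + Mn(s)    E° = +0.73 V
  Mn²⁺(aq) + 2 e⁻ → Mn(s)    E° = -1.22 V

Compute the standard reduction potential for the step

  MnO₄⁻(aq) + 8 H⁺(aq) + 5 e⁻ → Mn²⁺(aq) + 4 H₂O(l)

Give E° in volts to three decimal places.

Sequential free energies add, so n₃E°₃ = n₁E°₁ + n₂E°₂.
With n₃ = 7, and the known step contributing 2×(-1.22) V, the unknown satisfies 5·E° = 7×(+0.73) − 2×(-1.22) = +7.550.
E° = +7.550 / 5 = +1.510 V.

+1.510 V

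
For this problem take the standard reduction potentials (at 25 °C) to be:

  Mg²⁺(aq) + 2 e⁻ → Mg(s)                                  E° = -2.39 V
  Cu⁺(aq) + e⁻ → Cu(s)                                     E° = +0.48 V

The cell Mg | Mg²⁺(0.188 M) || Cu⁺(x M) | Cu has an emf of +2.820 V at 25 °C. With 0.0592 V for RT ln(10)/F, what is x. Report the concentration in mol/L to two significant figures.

0.062 M

Cu⁺/Cu is the cathode, Mg²⁺/Mg the anode: E°cell = +2.87 V, n = 2.
Overall reaction: 2 Cu⁺(aq) + Mg(s) → 2 Cu(s) + Mg²⁺(aq); Q = [Mg²⁺]^1/[Cu⁺]^2.
From E = E° − (0.0592/n) log Q: log Q = (E° − E)·n/0.0592 = (+2.87 − (+2.820))·2/0.0592 = 1.6892.
So 2·log[Cu⁺] = 1·log(0.188) − log Q = -0.7258 − (1.6892) = -2.4150; log[Cu⁺] = -2.4150 / 2 = -1.2075; [Cu⁺] = 10^(-1.2075) ≈ 0.062 M.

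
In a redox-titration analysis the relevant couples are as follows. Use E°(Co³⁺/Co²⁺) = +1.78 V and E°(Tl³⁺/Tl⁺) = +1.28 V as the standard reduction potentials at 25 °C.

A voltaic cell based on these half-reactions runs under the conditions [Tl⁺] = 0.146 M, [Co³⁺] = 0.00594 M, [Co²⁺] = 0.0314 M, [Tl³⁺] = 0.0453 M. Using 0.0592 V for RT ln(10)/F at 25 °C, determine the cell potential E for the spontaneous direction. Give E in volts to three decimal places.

+0.472 V

Co³⁺/Co²⁺ is the cathode (higher E°), Tl³⁺/Tl⁺ the anode: E°cell = +1.78 − (+1.28) = +0.50 V, n = 2.
Overall: 2 Co³⁺(aq) + Tl⁺(aq) → 2 Co²⁺(aq) + Tl³⁺(aq)
Q = [Co²⁺]^2·[Tl³⁺] / ([Co³⁺]^2·[Tl⁺]); log Q = 0.938.
E = E° − (0.0592/n) log Q = +0.50 − (0.0592/2)(0.938) = +0.472 V.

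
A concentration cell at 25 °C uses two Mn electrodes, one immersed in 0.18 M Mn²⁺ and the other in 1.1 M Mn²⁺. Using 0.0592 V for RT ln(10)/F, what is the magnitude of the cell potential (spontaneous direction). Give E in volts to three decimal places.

+0.023 V

For a concentration cell E°cell = 0. The 1.1 M side is the cathode (reduction is favoured where [Mn²⁺] is higher).
With n = 2, E = −(0.0592/2) log([Mn²⁺]ₐₙ/[Mn²⁺]꜀ₐₜ) = −(0.0592/2) log(0.18/1.1) = −(0.0592/2)(-0.786) = +0.023 V.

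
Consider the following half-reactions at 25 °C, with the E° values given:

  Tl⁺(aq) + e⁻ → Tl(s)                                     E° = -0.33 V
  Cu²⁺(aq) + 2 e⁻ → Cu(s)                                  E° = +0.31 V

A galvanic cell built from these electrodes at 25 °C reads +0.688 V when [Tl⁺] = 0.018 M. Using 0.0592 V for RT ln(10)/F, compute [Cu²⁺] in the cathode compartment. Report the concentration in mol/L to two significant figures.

0.014 M

Cu²⁺/Cu is the cathode, Tl⁺/Tl the anode: E°cell = +0.64 V, n = 2.
Overall reaction: Cu²⁺(aq) + 2 Tl(s) → Cu(s) + 2 Tl⁺(aq); Q = [Tl⁺]^2/[Cu²⁺]^1.
From E = E° − (0.0592/n) log Q: log Q = (E° − E)·n/0.0592 = (+0.64 − (+0.688))·2/0.0592 = -1.6216.
So 1·log[Cu²⁺] = 2·log(0.018) − log Q = -3.4895 − (-1.6216) = -1.8679; [Cu²⁺] = 10^(-1.8679) ≈ 0.014 M.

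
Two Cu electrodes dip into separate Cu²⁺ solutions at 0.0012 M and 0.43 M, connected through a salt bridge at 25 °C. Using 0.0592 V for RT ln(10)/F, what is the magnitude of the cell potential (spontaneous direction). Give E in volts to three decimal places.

For a concentration cell E°cell = 0. The 0.43 M side is the cathode (reduction is favoured where [Cu²⁺] is higher).
With n = 2, E = −(0.0592/2) log([Cu²⁺]ₐₙ/[Cu²⁺]꜀ₐₜ) = −(0.0592/2) log(0.0012/0.43) = −(0.0592/2)(-2.554) = +0.076 V.

+0.076 V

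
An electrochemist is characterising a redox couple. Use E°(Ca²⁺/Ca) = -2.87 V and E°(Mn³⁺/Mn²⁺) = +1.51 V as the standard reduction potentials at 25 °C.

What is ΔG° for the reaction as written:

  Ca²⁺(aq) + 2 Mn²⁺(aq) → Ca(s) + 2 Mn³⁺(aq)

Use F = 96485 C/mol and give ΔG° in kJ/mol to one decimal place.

+845.2 kJ/mol

As written, Ca²⁺/Ca is reduced (cathode) and Mn³⁺/Mn²⁺ is oxidised (anode), so E°cell = (-2.87) − (+1.51) = -4.38 V.
Balancing electrons gives n = 2.
ΔG° = −nFE° = −(2)(96485)(-4.38) = 845,209 J = +845.2 kJ/mol.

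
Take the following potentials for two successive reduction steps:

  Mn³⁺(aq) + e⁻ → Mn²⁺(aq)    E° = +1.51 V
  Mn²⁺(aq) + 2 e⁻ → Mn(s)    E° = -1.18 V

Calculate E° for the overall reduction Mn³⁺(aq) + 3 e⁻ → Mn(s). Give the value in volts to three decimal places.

-0.283 V

Standard free energies of sequential steps add: ΔG°₃ = ΔG°₁ + ΔG°₂, so n₃E°₃ = n₁E°₁ + n₂E°₂.
E°₃ = (1×+1.51 + 2×-1.18) / 3 = (-0.850) / 3 = -0.283 V.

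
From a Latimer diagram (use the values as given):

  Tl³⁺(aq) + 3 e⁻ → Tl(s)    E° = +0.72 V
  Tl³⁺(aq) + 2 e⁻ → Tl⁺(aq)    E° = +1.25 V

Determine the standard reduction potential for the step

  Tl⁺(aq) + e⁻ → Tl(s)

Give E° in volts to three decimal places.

Sequential free energies add, so n₃E°₃ = n₁E°₁ + n₂E°₂.
With n₃ = 3, and the known step contributing 2×(+1.25) V, the unknown satisfies 1·E° = 3×(+0.72) − 2×(+1.25) = -0.340.
E° = -0.340 / 1 = -0.340 V.

-0.340 V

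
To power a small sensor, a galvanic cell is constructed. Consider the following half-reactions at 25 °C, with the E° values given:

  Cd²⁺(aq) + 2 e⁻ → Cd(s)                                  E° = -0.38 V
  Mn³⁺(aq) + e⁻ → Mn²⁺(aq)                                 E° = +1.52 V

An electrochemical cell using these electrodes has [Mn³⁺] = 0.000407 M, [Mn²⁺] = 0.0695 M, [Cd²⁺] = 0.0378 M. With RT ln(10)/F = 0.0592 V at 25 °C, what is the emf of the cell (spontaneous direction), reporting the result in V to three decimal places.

+1.810 V

Mn³⁺/Mn²⁺ is the cathode (higher E°), Cd²⁺/Cd the anode: E°cell = +1.52 − (-0.38) = +1.90 V, n = 2.
Overall: 2 Mn³⁺(aq) + Cd(s) → 2 Mn²⁺(aq) + Cd²⁺(aq)
Q = [Mn²⁺]^2·[Cd²⁺] / ([Mn³⁺]^2); log Q = 3.042.
E = E° − (0.0592/n) log Q = +1.90 − (0.0592/2)(3.042) = +1.810 V.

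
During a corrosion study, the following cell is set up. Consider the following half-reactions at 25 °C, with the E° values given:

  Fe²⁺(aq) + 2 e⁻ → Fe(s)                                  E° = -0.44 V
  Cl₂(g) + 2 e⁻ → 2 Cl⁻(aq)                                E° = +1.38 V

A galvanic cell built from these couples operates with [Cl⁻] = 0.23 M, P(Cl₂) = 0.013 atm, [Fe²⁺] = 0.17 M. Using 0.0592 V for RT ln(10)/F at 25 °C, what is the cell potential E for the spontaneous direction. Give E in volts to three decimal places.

Cl₂/Cl⁻ is the cathode (higher E°), Fe²⁺/Fe the anode: E°cell = +1.38 − (-0.44) = +1.82 V, n = 2.
Overall: Cl₂(g) + Fe(s) → 2 Cl⁻(aq) + Fe²⁺(aq)
Q = [Cl⁻]^2·[Fe²⁺] / (P(Cl₂)); log Q = -0.160.
E = E° − (0.0592/n) log Q = +1.82 − (0.0592/2)(-0.160) = +1.825 V.

+1.825 V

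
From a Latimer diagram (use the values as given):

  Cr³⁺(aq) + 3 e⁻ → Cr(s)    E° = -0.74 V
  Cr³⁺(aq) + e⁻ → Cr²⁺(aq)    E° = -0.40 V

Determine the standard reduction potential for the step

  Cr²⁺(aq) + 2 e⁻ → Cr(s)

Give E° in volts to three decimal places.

-0.910 V

Sequential free energies add, so n₃E°₃ = n₁E°₁ + n₂E°₂.
With n₃ = 3, and the known step contributing 1×(-0.40) V, the unknown satisfies 2·E° = 3×(-0.74) − 1×(-0.40) = -1.820.
E° = -1.820 / 2 = -0.910 V.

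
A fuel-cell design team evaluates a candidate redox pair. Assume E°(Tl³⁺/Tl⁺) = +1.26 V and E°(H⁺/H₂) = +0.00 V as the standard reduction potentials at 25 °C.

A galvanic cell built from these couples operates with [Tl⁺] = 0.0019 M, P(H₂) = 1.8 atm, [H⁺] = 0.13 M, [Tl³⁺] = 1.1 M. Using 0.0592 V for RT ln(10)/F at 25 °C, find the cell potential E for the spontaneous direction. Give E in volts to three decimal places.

Tl³⁺/Tl⁺ is the cathode (higher E°), H⁺/H₂ the anode: E°cell = +1.26 − (+0.00) = +1.26 V, n = 2.
Overall: Tl³⁺(aq) + H₂(g) → Tl⁺(aq) + 2 H⁺(aq)
Q = [Tl⁺]·[H⁺]^2 / ([Tl³⁺]·P(H₂)); log Q = -4.790.
E = E° − (0.0592/n) log Q = +1.26 − (0.0592/2)(-4.790) = +1.402 V.

+1.402 V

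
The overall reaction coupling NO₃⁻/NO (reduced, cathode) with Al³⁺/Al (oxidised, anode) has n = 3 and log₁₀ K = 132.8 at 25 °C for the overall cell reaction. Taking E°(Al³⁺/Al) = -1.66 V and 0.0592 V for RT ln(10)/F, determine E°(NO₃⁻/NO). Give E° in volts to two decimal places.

+0.96 V

E°cell = (0.0592/n)·log K = (0.0592/3)(132.8) = +2.621 V.
Since NO₃⁻/NO is the cathode and Al³⁺/Al the anode, E°cell = E°(NO₃⁻/NO) − E°(Al³⁺/Al).
So E°(NO₃⁻/NO) = E°cell + E°(Al³⁺/Al) = +2.621 + (-1.66) = +0.96 V.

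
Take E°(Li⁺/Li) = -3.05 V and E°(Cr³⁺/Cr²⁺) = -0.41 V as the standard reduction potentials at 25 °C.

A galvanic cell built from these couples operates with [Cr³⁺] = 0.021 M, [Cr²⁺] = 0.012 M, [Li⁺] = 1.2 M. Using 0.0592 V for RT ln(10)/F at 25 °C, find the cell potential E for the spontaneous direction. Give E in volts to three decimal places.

+2.650 V

Cr³⁺/Cr²⁺ is the cathode (higher E°), Li⁺/Li the anode: E°cell = -0.41 − (-3.05) = +2.64 V, n = 1.
Overall: Cr³⁺(aq) + Li(s) → Cr²⁺(aq) + Li⁺(aq)
Q = [Cr²⁺]·[Li⁺] / ([Cr³⁺]); log Q = -0.164.
E = E° − (0.0592/n) log Q = +2.64 − (0.0592/1)(-0.164) = +2.650 V.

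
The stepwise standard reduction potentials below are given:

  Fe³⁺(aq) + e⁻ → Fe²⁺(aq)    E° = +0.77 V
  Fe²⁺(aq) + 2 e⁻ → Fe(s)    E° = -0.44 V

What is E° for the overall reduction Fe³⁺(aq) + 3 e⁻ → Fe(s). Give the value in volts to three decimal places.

Since ΔG° = −nFE° is additive over sequential reductions, n₃E°₃ = n₁E°₁ + n₂E°₂.
E°₃ = (1×+0.77 + 2×-0.44) / 3 = (-0.110) / 3 = -0.037 V.

-0.037 V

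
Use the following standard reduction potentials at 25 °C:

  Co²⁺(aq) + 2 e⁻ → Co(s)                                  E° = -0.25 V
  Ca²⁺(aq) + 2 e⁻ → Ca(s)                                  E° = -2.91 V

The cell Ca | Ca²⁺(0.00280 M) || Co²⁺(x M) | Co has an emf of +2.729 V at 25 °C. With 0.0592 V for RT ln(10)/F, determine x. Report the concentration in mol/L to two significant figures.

0.60 M

Co²⁺/Co is the cathode, Ca²⁺/Ca the anode: E°cell = +2.66 V, n = 2.
Overall reaction: Co²⁺(aq) + Ca(s) → Co(s) + Ca²⁺(aq); Q = [Ca²⁺]^1/[Co²⁺]^1.
From E = E° − (0.0592/n) log Q: log Q = (E° − E)·n/0.0592 = (+2.66 − (+2.729))·2/0.0592 = -2.3311.
So 1·log[Co²⁺] = 1·log(0.0028) − log Q = -2.5528 − (-2.3311) = -0.2217; [Co²⁺] = 10^(-0.2217) ≈ 0.60 M.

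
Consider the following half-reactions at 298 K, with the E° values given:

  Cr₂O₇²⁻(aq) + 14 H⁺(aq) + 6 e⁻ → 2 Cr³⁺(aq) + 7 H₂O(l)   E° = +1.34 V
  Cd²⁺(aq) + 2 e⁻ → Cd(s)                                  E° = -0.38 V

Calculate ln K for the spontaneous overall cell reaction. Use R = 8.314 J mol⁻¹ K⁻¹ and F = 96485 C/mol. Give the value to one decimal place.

Cathode: Cr₂O₇²⁻/Cr³⁺; anode: Cd²⁺/Cd. E°cell = (+1.34) − (-0.38) = +1.72 V, with n = 6.
ΔG° = −nFE° = −RT ln K, so ln K = nFE°/(RT) = (6)(96485)(+1.72) / ((8.314)(298)) = 401.896.

401.9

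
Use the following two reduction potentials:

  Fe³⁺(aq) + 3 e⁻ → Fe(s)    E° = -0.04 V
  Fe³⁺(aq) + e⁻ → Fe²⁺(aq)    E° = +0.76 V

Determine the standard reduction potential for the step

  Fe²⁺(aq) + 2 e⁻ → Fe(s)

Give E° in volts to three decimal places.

-0.440 V

Sequential free energies add, so n₃E°₃ = n₁E°₁ + n₂E°₂.
With n₃ = 3, and the known step contributing 1×(+0.76) V, the unknown satisfies 2·E° = 3×(-0.04) − 1×(+0.76) = -0.880.
E° = -0.880 / 2 = -0.440 V.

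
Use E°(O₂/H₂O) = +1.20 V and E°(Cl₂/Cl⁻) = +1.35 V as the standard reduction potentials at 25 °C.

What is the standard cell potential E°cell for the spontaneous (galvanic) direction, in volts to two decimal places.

The Cl₂/Cl⁻ couple has the higher reduction potential, so it is the cathode; O₂/H₂O is oxidised at the anode.
E°cell = E°(cathode) − E°(anode) = (+1.35) − (+1.20) = +0.15 V.
Since E°cell > 0, the reaction is spontaneous under standard conditions.

+0.15 V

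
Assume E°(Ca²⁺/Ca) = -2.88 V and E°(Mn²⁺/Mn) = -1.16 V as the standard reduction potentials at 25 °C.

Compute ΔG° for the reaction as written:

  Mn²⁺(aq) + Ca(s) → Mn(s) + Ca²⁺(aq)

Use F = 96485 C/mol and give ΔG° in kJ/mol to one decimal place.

-331.9 kJ/mol

As written, Mn²⁺/Mn is reduced (cathode) and Ca²⁺/Ca is oxidised (anode), so E°cell = (-1.16) − (-2.88) = +1.72 V.
Balancing electrons gives n = 2.
ΔG° = −nFE° = −(2)(96485)(+1.72) = -331,908 J = -331.9 kJ/mol.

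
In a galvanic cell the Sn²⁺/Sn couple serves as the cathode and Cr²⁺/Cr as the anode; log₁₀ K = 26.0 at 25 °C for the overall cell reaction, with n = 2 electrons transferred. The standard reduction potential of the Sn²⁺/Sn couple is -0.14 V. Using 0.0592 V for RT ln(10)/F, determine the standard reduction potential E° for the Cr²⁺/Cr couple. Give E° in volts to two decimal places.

-0.91 V

E°cell = (0.0592/n)·log K = (0.0592/2)(26.0) = +0.770 V.
Since Sn²⁺/Sn is the cathode and Cr²⁺/Cr the anode, E°cell = E°(Sn²⁺/Sn) − E°(Cr²⁺/Cr).
So E°(Cr²⁺/Cr) = E°(Sn²⁺/Sn) − E°cell = (-0.14) − (+0.770) = -0.91 V.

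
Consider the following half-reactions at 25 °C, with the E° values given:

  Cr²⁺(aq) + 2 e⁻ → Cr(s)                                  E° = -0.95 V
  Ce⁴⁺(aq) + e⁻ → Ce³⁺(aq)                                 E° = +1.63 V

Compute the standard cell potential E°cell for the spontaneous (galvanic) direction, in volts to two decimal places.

+2.58 V

The Ce⁴⁺/Ce³⁺ couple has the higher reduction potential, so it is the cathode; Cr²⁺/Cr is oxidised at the anode.
E°cell = E°(cathode) − E°(anode) = (+1.63) − (-0.95) = +2.58 V.
Since E°cell > 0, the reaction is spontaneous under standard conditions.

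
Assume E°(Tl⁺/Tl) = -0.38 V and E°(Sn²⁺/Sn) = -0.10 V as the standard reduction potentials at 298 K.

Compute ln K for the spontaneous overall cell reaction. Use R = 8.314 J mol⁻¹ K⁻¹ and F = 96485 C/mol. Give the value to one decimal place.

Cathode: Sn²⁺/Sn; anode: Tl⁺/Tl. E°cell = (-0.10) − (-0.38) = +0.28 V, with n = 2.
ΔG° = −nFE° = −RT ln K, so ln K = nFE°/(RT) = (2)(96485)(+0.28) / ((8.314)(298)) = 21.808.

21.8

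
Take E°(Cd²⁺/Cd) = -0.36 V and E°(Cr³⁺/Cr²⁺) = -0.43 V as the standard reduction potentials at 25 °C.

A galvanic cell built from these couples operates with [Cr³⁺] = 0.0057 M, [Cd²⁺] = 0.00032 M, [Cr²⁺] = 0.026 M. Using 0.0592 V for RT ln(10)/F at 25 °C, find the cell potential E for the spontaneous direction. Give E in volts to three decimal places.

Cd²⁺/Cd is the cathode (higher E°), Cr³⁺/Cr²⁺ the anode: E°cell = -0.36 − (-0.43) = +0.07 V, n = 2.
Overall: Cd²⁺(aq) + 2 Cr²⁺(aq) → Cd(s) + 2 Cr³⁺(aq)
Q = [Cr³⁺]^2 / ([Cd²⁺]·[Cr²⁺]^2); log Q = 2.177.
E = E° − (0.0592/n) log Q = +0.07 − (0.0592/2)(2.177) = +0.006 V.

+0.006 V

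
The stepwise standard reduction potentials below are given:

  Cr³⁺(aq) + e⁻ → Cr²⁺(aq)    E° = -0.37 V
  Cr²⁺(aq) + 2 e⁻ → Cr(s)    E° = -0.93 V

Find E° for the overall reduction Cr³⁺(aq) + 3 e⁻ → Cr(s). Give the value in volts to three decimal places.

-0.743 V

Standard free energies of sequential steps add: ΔG°₃ = ΔG°₁ + ΔG°₂, so n₃E°₃ = n₁E°₁ + n₂E°₂.
E°₃ = (1×-0.37 + 2×-0.93) / 3 = (-2.230) / 3 = -0.743 V.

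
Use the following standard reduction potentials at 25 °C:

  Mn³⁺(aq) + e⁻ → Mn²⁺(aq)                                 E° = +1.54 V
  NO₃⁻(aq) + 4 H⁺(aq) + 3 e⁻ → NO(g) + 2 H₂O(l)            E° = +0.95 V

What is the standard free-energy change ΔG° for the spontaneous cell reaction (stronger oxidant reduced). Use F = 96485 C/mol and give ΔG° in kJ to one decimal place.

Mn³⁺/Mn²⁺ (E° = +1.54 V) is the cathode; NO₃⁻/NO (E° = +0.95 V) is the anode, so E°cell = +0.59 V.
Balancing electrons gives n = 3 (lcm of 1 and 3).
ΔG° = −nFE° = −(3)(96485)(+0.59) = -170,778 J = -170.8 kJ.

-170.8 kJ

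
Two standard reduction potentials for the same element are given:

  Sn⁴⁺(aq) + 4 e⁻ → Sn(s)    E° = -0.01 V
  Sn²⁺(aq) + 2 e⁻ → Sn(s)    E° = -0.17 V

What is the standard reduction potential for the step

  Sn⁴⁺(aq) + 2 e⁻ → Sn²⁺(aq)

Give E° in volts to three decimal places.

Sequential free energies add, so n₃E°₃ = n₁E°₁ + n₂E°₂.
With n₃ = 4, and the known step contributing 2×(-0.17) V, the unknown satisfies 2·E° = 4×(-0.01) − 2×(-0.17) = +0.300.
E° = +0.300 / 2 = +0.150 V.

+0.150 V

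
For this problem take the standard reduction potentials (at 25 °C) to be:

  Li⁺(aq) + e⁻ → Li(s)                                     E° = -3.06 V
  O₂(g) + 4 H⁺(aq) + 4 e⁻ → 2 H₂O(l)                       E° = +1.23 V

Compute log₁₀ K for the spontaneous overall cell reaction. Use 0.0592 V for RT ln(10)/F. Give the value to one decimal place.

Cathode: O₂/H₂O; anode: Li⁺/Li. E°cell = +4.29 V, n = 4.
log K = nE°cell / 0.0592 = (4)(+4.29) / 0.0592 = 289.9.

289.9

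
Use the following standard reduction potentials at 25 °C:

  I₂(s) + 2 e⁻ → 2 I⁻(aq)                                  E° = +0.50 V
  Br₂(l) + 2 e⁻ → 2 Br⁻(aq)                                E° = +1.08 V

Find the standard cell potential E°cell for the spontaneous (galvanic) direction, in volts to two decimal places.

+0.58 V

The Br₂/Br⁻ couple has the higher reduction potential, so it is the cathode; I₂/I⁻ is oxidised at the anode.
E°cell = E°(cathode) − E°(anode) = (+1.08) − (+0.50) = +0.58 V.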